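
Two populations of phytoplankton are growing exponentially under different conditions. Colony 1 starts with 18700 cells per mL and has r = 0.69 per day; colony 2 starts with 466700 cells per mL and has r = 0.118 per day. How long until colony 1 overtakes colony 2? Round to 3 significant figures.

5.62 days

Set 18700·e^(0.69t) = 466700·e^(0.118t).
e^((0.69 − 0.118)t) = 466700/18700 → e^(0.572·t) = 24.957.
0.572·t = ln(24.957) = 3.2172, so t = 3.2172/0.572 = 5.6244.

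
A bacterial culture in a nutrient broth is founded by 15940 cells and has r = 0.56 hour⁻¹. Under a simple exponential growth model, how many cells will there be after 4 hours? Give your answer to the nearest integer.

149730 cells

N(t) = N₀·e^(rt) = 15940 × e^(0.56×4) = 15940 × e^2.24.
e^2.24 ≈ 9.3933, so N ≈ 15940 × 9.3933 = 149730.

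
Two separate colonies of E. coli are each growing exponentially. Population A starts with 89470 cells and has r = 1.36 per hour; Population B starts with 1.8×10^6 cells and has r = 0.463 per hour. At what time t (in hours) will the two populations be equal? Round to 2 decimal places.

Set 89470·e^(1.36t) = 1.8×10^6·e^(0.463t).
e^((1.36 − 0.463)t) = 1.8×10^6/89470 → e^(0.897·t) = 20.118.
0.897·t = ln(20.118) = 3.0016, so t = 3.0016/0.897 = 3.3463.

3.35 hours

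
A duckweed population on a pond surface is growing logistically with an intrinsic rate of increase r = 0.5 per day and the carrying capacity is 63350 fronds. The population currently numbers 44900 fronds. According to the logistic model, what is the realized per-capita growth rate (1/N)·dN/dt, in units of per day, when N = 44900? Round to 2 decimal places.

(1/N)·dN/dt = r(1 − N/K) = 0.5 × (1 − 44900/63350).
= 0.5 × 0.29124 = 0.14562.

0.15 per day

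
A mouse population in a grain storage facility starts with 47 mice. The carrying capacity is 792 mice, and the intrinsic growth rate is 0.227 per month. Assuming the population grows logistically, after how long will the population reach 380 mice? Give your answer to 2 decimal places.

11.82 months

A = (K − N₀)/N₀ = (792 − 47)/47 = 15.851.
Solve 792/(1 + 15.851·e^(−0.227t)) = 380: 1 + 15.851·e^(−0.227t) = 2.0842, so e^(−0.227t) = 0.0683999.
−0.227·t = ln(0.0683999) = -2.6824, so t = 2.6824/0.227 = 11.817.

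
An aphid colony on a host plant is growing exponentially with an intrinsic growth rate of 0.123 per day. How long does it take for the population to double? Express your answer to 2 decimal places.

Doubling time t_d = ln(2)/r = 0.6931/0.123 = 5.6353.

5.64 days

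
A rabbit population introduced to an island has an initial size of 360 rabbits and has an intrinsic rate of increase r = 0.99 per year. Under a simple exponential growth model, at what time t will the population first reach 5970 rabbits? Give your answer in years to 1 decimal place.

2.8 years

Set N₀·e^(rt) = 5970: e^(0.99·t) = 5970/360 = 16.583.
0.99·t = ln(16.583) = 2.8084, so t = 2.8084/0.99 = 2.8368.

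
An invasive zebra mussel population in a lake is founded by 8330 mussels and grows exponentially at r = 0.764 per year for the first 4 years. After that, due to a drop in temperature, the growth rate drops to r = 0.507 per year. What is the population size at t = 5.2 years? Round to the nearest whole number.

Phase 1: N(4) = 8330·e^(0.764×4) = 8330·e^3.056 = 176949.
Phase 2 runs for 5.2 − 4 = 1.2 years at r = 0.507.
N(5.2) = 176949·e^(0.507×1.2) = 176949·e^0.6084 = 325142.

325142 mussels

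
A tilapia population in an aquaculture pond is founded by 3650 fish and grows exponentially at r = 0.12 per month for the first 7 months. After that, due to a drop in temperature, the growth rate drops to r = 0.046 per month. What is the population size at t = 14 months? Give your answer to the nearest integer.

Phase 1: N(7) = 3650·e^(0.12×7) = 3650·e^0.84 = 8454.74.
Phase 2 runs for 14 − 7 = 7 months at r = 0.046.
N(14) = 8454.74·e^(0.046×7) = 8454.74·e^0.322 = 11666.6.

11667 fish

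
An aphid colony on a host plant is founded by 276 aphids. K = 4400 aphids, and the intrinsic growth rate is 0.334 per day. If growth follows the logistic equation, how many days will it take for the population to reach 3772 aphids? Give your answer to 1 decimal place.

13.5 days

A = (K − N₀)/N₀ = (4400 − 276)/276 = 14.942.
Solve 4400/(1 + 14.942·e^(−0.334t)) = 3772: 1 + 14.942·e^(−0.334t) = 1.1665, so e^(−0.334t) = 0.0111424.
−0.334·t = ln(0.0111424) = -4.497, so t = 4.497/0.334 = 13.464.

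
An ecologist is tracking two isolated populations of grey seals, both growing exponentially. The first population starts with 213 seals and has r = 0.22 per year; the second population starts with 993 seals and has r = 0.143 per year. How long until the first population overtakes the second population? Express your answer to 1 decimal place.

Set 213·e^(0.22t) = 993·e^(0.143t).
e^((0.22 − 0.143)t) = 993/213 → e^(0.077·t) = 4.662.
0.077·t = ln(4.662) = 1.5394, so t = 1.5394/0.077 = 19.993.

20.0 years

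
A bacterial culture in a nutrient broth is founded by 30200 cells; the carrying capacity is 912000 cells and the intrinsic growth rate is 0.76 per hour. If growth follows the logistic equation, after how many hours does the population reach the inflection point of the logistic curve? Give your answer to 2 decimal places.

Logistic growth is fastest at N = K/2 = 456000.
A = (K − N₀)/N₀ = 29.199. Set K/(1 + A·e^(−rt)) = K/2 → A·e^(−rt) = 1.
e^(−0.76t) = 1/29.199 = 0.0342481, so t = ln(29.199)/0.76 = 3.3741/0.76 = 4.4396.

4.44 hours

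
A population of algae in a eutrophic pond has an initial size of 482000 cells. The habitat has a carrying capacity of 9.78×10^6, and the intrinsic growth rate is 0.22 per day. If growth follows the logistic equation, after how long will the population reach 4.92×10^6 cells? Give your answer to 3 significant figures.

A = (K − N₀)/N₀ = (9.78×10^6 − 482000)/482000 = 19.29.
Solve 9.78×10^6/(1 + 19.29·e^(−0.22t)) = 4.92×10^6: 1 + 19.29·e^(−0.22t) = 1.9878, so e^(−0.22t) = 0.0512069.
−0.22·t = ln(0.0512069) = -2.9719, so t = 2.9719/0.22 = 13.509.

13.5 days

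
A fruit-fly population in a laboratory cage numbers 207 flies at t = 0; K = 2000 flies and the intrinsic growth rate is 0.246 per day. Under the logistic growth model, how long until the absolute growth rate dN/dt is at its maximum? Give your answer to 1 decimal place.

8.8 days

Logistic growth is fastest at N = K/2 = 1000.
A = (K − N₀)/N₀ = 8.6618. Set K/(1 + A·e^(−rt)) = K/2 → A·e^(−rt) = 1.
e^(−0.246t) = 1/8.6618 = 0.115449, so t = ln(8.6618)/0.246 = 2.1589/0.246 = 8.7761.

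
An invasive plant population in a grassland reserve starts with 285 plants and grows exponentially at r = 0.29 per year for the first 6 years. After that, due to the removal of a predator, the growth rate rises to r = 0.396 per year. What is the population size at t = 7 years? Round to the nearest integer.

2413 plants

Phase 1: N(6) = 285·e^(0.29×6) = 285·e^1.74 = 1623.74.
Phase 2 runs for 7 − 6 = 1 years at r = 0.396.
N(7) = 1623.74·e^(0.396×1) = 1623.74·e^0.396 = 2412.67.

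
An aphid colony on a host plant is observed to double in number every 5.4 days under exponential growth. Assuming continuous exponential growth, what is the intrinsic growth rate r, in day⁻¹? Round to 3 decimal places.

r = ln(2)/t_d = 0.6931/5.4 = 0.12836.

0.128 per day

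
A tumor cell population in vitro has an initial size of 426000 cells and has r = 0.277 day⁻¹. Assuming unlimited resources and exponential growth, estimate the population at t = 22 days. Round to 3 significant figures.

N(t) = N₀·e^(rt) = 426000 × e^(0.277×22) = 426000 × e^6.094.
e^6.094 ≈ 443.19, so N ≈ 426000 × 443.19 = 1.887992×10^8.

189000000 cells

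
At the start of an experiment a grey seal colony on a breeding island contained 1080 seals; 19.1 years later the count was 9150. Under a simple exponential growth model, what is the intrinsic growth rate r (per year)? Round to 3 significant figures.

0.112 per year

From N(t) = N₀·e^(rt): e^(r·19.1) = 9150/1080 = 8.4722.
r·19.1 = ln(8.4722) = 2.1368, so r = 2.1368/19.1 = 0.11187.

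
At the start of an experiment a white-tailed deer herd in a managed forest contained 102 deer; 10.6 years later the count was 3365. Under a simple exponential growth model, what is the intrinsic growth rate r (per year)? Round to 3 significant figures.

0.330 per year

From N(t) = N₀·e^(rt): e^(r·10.6) = 3365/102 = 32.99.
r·10.6 = ln(32.99) = 3.4962, so r = 3.4962/10.6 = 0.32983.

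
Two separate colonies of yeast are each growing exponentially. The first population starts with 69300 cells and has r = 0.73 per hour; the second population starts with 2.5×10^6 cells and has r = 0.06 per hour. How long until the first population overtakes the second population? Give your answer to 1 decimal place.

5.4 hours

Set 69300·e^(0.73t) = 2.5×10^6·e^(0.06t).
e^((0.73 − 0.06)t) = 2.5×10^6/69300 → e^(0.67·t) = 36.075.
0.67·t = ln(36.075) = 3.5856, so t = 3.5856/0.67 = 5.3516.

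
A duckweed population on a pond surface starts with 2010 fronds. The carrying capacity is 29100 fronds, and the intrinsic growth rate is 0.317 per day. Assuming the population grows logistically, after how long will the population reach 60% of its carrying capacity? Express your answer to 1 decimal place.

A = (K − N₀)/N₀ = (29100 − 2010)/2010 = 13.478.
Solve 29100/(1 + 13.478·e^(−0.317t)) = 17460: 1 + 13.478·e^(−0.317t) = 1.6667, so e^(−0.317t) = 0.0494647.
−0.317·t = ln(0.0494647) = -3.0065, so t = 3.0065/0.317 = 9.4842.

9.5 days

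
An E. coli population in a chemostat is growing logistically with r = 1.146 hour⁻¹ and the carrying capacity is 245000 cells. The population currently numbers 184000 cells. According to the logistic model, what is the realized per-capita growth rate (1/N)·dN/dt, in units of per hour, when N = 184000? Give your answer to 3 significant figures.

0.285 per hour

(1/N)·dN/dt = r(1 − N/K) = 1.146 × (1 − 184000/245000).
= 1.146 × 0.24898 = 0.28533.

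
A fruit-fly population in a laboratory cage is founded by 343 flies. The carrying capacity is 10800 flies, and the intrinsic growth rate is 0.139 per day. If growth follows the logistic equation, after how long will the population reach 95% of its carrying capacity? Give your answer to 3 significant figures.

A = (K − N₀)/N₀ = (10800 − 343)/343 = 30.487.
Solve 10800/(1 + 30.487·e^(−0.139t)) = 10260: 1 + 30.487·e^(−0.139t) = 1.0526, so e^(−0.139t) = 0.00172637.
−0.139·t = ln(0.00172637) = -6.3617, so t = 6.3617/0.139 = 45.768.

45.8 days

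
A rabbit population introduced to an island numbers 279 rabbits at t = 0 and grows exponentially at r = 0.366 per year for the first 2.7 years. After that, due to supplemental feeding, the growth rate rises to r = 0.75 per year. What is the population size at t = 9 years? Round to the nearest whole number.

Phase 1: N(2.7) = 279·e^(0.366×2.7) = 279·e^0.9882 = 749.504.
Phase 2 runs for 9 − 2.7 = 6.3 years at r = 0.75.
N(9) = 749.504·e^(0.75×6.3) = 749.504·e^4.725 = 84492.

84492 rabbits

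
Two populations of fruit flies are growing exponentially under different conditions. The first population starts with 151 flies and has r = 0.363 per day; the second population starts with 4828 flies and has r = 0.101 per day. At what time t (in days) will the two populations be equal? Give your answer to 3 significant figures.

13.2 days

Set 151·e^(0.363t) = 4828·e^(0.101t).
e^((0.363 − 0.101)t) = 4828/151 → e^(0.262·t) = 31.974.
0.262·t = ln(31.974) = 3.4649, so t = 3.4649/0.262 = 13.225.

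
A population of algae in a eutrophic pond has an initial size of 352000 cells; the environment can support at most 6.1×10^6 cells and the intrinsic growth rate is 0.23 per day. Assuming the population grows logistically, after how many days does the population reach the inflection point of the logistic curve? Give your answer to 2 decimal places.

Logistic growth is fastest at N = K/2 = 3.05×10^6.
A = (K − N₀)/N₀ = 16.33. Set K/(1 + A·e^(−rt)) = K/2 → A·e^(−rt) = 1.
e^(−0.23t) = 1/16.33 = 0.0612387, so t = ln(16.33)/0.23 = 2.793/0.23 = 12.143.

12.14 days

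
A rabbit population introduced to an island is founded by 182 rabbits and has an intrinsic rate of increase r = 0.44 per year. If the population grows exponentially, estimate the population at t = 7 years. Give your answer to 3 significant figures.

N(t) = N₀·e^(rt) = 182 × e^(0.44×7) = 182 × e^3.08.
e^3.08 ≈ 21.758, so N ≈ 182 × 21.758 = 3960.03.

3960 rabbits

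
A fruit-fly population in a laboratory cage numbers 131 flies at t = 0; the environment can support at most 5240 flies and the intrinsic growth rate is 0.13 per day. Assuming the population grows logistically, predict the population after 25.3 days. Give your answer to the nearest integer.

2135 flies

A = (K − N₀)/N₀ = (5240 − 131)/131 = 39.
N(t) = K/(1 + A·e^(−rt)) = 5240/(1 + 39×e^(−0.13×25.3)).
e^(−3.289) = 0.037291; denominator = 1 + 39×0.037291 = 2.4544.
N = 5240/2.4544 = 2134.98.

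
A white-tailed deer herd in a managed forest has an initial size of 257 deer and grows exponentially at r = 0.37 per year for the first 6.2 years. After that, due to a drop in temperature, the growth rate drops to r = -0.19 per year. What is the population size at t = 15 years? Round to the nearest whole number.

Phase 1: N(6.2) = 257·e^(0.37×6.2) = 257·e^2.294 = 2548.03.
Phase 2 runs for 15 − 6.2 = 8.8 years at r = -0.19.
N(15) = 2548.03·e^(-0.19×8.8) = 2548.03·e^-1.672 = 478.701.

479 deer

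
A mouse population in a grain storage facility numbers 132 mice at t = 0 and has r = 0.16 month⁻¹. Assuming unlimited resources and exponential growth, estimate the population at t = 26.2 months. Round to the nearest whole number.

N(t) = N₀·e^(rt) = 132 × e^(0.16×26.2) = 132 × e^4.192.
e^4.192 ≈ 66.155, so N ≈ 132 × 66.155 = 8732.46.

8732 mice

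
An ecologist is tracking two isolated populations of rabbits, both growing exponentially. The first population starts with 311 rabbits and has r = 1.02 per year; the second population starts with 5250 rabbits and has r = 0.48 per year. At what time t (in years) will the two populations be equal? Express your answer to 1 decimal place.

5.2 years

Set 311·e^(1.02t) = 5250·e^(0.48t).
e^((1.02 − 0.48)t) = 5250/311 → e^(0.54·t) = 16.881.
0.54·t = ln(16.881) = 2.8262, so t = 2.8262/0.54 = 5.2337.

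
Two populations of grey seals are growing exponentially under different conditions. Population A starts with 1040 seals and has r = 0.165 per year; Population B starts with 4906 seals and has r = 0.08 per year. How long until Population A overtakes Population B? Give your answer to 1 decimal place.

Set 1040·e^(0.165t) = 4906·e^(0.08t).
e^((0.165 − 0.08)t) = 4906/1040 → e^(0.085·t) = 4.7173.
0.085·t = ln(4.7173) = 1.5512, so t = 1.5512/0.085 = 18.25.

18.2 years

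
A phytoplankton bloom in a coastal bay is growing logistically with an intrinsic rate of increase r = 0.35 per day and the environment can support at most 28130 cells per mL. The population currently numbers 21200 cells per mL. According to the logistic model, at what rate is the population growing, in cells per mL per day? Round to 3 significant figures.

dN/dt = rN(1 − N/K) = 0.35 × 21200 × (1 − 21200/28130).
1 − 21200/28130 = 0.24636; dN/dt = 0.35 × 21200 × 0.24636 = 1828.

1830 cells per mL per day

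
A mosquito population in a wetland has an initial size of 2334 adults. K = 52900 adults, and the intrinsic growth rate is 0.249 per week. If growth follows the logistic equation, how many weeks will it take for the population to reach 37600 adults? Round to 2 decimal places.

15.96 weeks

A = (K − N₀)/N₀ = (52900 − 2334)/2334 = 21.665.
Solve 52900/(1 + 21.665·e^(−0.249t)) = 37600: 1 + 21.665·e^(−0.249t) = 1.4069, so e^(−0.249t) = 0.0187822.
−0.249·t = ln(0.0187822) = -3.9748, so t = 3.9748/0.249 = 15.963.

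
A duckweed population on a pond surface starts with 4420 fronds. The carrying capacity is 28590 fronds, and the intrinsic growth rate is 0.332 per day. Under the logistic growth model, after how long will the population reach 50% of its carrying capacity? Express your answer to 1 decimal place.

A = (K − N₀)/N₀ = (28590 − 4420)/4420 = 5.4683.
Solve 28590/(1 + 5.4683·e^(−0.332t)) = 14295: 1 + 5.4683·e^(−0.332t) = 2, so e^(−0.332t) = 0.182871.
−0.332·t = ln(0.182871) = -1.699, so t = 1.699/0.332 = 5.1174.

5.1 days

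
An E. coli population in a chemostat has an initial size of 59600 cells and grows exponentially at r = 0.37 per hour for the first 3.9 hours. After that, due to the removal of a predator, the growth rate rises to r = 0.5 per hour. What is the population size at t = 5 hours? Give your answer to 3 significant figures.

Phase 1: N(3.9) = 59600·e^(0.37×3.9) = 59600·e^1.443 = 252309.
Phase 2 runs for 5 − 3.9 = 1.1 hours at r = 0.5.
N(5) = 252309·e^(0.5×1.1) = 252309·e^0.55 = 437316.

437000 cells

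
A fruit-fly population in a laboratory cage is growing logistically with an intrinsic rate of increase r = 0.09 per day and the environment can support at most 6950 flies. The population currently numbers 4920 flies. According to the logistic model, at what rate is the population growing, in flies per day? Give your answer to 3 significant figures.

129 flies per day

dN/dt = rN(1 − N/K) = 0.09 × 4920 × (1 − 4920/6950).
1 − 4920/6950 = 0.29209; dN/dt = 0.09 × 4920 × 0.29209 = 129.34.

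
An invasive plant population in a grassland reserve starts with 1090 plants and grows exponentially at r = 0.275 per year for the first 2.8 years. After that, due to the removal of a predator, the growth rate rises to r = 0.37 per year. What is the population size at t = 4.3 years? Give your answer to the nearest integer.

4101 plants

Phase 1: N(2.8) = 1090·e^(0.275×2.8) = 1090·e^0.77 = 2354.15.
Phase 2 runs for 4.3 − 2.8 = 1.5 years at r = 0.37.
N(4.3) = 2354.15·e^(0.37×1.5) = 2354.15·e^0.555 = 4100.78.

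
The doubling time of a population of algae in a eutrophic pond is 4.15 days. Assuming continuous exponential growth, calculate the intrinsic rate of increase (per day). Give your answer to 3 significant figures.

r = ln(2)/t_d = 0.6931/4.15 = 0.16702.

0.167 per day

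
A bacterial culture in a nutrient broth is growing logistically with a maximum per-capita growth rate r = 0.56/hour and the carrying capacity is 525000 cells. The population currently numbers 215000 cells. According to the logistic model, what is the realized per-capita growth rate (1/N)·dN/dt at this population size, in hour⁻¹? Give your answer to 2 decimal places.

0.33 per hour

(1/N)·dN/dt = r(1 − N/K) = 0.56 × (1 − 215000/525000).
= 0.56 × 0.59048 = 0.33067.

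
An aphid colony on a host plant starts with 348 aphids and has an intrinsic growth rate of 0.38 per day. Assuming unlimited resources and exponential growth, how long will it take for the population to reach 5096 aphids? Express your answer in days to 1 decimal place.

Set N₀·e^(rt) = 5096: e^(0.38·t) = 5096/348 = 14.644.
0.38·t = ln(14.644) = 2.684, so t = 2.684/0.38 = 7.0632.

7.1 days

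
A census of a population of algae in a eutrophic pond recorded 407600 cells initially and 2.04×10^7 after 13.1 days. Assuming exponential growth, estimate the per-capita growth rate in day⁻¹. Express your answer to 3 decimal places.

From N(t) = N₀·e^(rt): e^(r·13.1) = 2.04×10^7/407600 = 50.049.
r·13.1 = ln(50.049) = 3.913, so r = 3.913/13.1 = 0.2987.

0.299 per day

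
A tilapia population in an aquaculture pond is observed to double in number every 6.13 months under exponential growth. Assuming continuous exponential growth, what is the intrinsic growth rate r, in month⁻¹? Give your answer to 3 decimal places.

r = ln(2)/t_d = 0.6931/6.13 = 0.11307.

0.113 per month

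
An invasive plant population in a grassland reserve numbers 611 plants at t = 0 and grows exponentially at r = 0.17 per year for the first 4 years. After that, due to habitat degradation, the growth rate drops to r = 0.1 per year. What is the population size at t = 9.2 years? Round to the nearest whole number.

Phase 1: N(4) = 611·e^(0.17×4) = 611·e^0.68 = 1206.04.
Phase 2 runs for 9.2 − 4 = 5.2 years at r = 0.1.
N(9.2) = 1206.04·e^(0.1×5.2) = 1206.04·e^0.52 = 2028.59.

2029 plants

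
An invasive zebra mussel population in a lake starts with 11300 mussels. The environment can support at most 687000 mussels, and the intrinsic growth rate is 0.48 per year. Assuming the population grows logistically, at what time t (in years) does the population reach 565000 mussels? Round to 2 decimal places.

11.72 years

A = (K − N₀)/N₀ = (687000 − 11300)/11300 = 59.796.
Solve 687000/(1 + 59.796·e^(−0.48t)) = 565000: 1 + 59.796·e^(−0.48t) = 1.2159, so e^(−0.48t) = 0.00361107.
−0.48·t = ln(0.00361107) = -5.6238, so t = 5.6238/0.48 = 11.716.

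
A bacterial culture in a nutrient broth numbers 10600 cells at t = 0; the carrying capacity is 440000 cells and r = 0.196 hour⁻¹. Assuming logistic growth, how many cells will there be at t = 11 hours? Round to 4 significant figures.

A = (K − N₀)/N₀ = (440000 − 10600)/10600 = 40.509.
N(t) = K/(1 + A·e^(−rt)) = 440000/(1 + 40.509×e^(−0.196×11)).
e^(−2.156) = 0.11579; denominator = 1 + 40.509×0.11579 = 5.6905.
N = 440000/5.6905 = 77322.1.

77320 cells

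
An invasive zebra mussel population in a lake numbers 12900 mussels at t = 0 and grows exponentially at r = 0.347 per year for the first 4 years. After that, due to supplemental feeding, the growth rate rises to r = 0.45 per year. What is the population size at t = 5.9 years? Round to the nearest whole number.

Phase 1: N(4) = 12900·e^(0.347×4) = 12900·e^1.388 = 51688.1.
Phase 2 runs for 5.9 − 4 = 1.9 years at r = 0.45.
N(5.9) = 51688.1·e^(0.45×1.9) = 51688.1·e^0.855 = 121538.

121538 mussels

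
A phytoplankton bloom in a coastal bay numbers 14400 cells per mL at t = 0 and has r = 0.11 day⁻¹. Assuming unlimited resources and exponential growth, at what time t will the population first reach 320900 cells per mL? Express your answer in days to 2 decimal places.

Set N₀·e^(rt) = 320900: e^(0.11·t) = 320900/14400 = 22.285.
0.11·t = ln(22.285) = 3.1039, so t = 3.1039/0.11 = 28.217.

28.22 days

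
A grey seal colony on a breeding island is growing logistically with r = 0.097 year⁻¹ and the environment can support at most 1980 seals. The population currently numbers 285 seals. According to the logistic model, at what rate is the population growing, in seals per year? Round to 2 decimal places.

23.67 seals per year

dN/dt = rN(1 − N/K) = 0.097 × 285 × (1 − 285/1980).
1 − 285/1980 = 0.85606; dN/dt = 0.097 × 285 × 0.85606 = 23.666.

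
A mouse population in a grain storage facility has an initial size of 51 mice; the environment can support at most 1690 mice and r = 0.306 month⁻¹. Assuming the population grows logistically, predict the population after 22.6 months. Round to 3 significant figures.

1640 mice

A = (K − N₀)/N₀ = (1690 − 51)/51 = 32.137.
N(t) = K/(1 + A·e^(−rt)) = 1690/(1 + 32.137×e^(−0.306×22.6)).
e^(−6.916) = 0.00099219; denominator = 1 + 32.137×0.00099219 = 1.0319.
N = 1690/1.0319 = 1637.78.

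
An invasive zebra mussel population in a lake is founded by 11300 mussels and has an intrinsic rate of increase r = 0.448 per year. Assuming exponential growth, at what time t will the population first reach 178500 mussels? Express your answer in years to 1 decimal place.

Set N₀·e^(rt) = 178500: e^(0.448·t) = 178500/11300 = 15.796.
0.448·t = ln(15.796) = 2.7598, so t = 2.7598/0.448 = 6.1602.

6.2 years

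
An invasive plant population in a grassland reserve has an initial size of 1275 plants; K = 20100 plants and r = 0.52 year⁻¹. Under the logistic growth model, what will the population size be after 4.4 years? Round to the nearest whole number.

8046 plants

A = (K − N₀)/N₀ = (20100 − 1275)/1275 = 14.765.
N(t) = K/(1 + A·e^(−rt)) = 20100/(1 + 14.765×e^(−0.52×4.4)).
e^(−2.288) = 0.10147; denominator = 1 + 14.765×0.10147 = 2.4982.
N = 20100/2.4982 = 8045.91.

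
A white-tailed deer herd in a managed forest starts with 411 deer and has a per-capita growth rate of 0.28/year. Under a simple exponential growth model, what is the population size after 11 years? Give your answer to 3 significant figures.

N(t) = N₀·e^(rt) = 411 × e^(0.28×11) = 411 × e^3.08.
e^3.08 ≈ 21.758, so N ≈ 411 × 21.758 = 8942.7.

8940 deer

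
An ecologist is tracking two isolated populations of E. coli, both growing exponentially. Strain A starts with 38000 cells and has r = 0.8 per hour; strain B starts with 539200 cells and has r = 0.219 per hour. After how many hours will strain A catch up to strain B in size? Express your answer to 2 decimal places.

4.57 hours

Set 38000·e^(0.8t) = 539200·e^(0.219t).
e^((0.8 − 0.219)t) = 539200/38000 → e^(0.581·t) = 14.189.
0.581·t = ln(14.189) = 2.6525, so t = 2.6525/0.581 = 4.5654.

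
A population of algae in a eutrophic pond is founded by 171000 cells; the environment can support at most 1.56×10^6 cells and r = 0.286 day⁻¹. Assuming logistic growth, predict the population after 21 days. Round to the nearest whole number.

1529391 cells

A = (K − N₀)/N₀ = (1.56×10^6 − 171000)/171000 = 8.1228.
N(t) = K/(1 + A·e^(−rt)) = 1.56×10^6/(1 + 8.1228×e^(−0.286×21)).
e^(−6.006) = 0.0024639; denominator = 1 + 8.1228×0.0024639 = 1.02.
N = 1.56×10^6/1.02 = 1.529391×10^6.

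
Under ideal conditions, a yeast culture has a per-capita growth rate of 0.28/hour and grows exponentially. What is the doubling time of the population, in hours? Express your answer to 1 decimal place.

2.5 hours

Doubling time t_d = ln(2)/r = 0.6931/0.28 = 2.4755.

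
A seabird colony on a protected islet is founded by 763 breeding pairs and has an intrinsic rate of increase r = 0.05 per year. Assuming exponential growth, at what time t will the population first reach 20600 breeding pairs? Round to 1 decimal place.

Set N₀·e^(rt) = 20600: e^(0.05·t) = 20600/763 = 26.999.
0.05·t = ln(26.999) = 3.2958, so t = 3.2958/0.05 = 65.916.

65.9 years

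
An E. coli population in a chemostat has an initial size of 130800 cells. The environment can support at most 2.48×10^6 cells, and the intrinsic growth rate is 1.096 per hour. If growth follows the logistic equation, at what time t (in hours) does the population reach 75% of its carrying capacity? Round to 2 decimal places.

3.64 hours

A = (K − N₀)/N₀ = (2.48×10^6 − 130800)/130800 = 17.96.
Solve 2.48×10^6/(1 + 17.96·e^(−1.096t)) = 1.86×10^6: 1 + 17.96·e^(−1.096t) = 1.3333, so e^(−1.096t) = 0.0185595.
−1.096·t = ln(0.0185595) = -3.9868, so t = 3.9868/1.096 = 3.6376.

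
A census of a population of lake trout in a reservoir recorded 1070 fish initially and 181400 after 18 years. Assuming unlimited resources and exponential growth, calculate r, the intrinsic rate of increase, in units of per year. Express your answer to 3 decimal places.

From N(t) = N₀·e^(rt): e^(r·18) = 181400/1070 = 169.53.
r·18 = ln(169.53) = 5.133, so r = 5.133/18 = 0.28517.

0.285 per year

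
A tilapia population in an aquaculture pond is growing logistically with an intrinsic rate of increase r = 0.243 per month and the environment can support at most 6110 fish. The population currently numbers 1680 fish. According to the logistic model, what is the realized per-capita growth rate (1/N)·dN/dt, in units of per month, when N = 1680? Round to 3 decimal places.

(1/N)·dN/dt = r(1 − N/K) = 0.243 × (1 − 1680/6110).
= 0.243 × 0.72504 = 0.17618.

0.176 per month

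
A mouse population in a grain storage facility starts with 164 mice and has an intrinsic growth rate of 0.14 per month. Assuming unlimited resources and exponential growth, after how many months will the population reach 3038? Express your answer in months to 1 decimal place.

Set N₀·e^(rt) = 3038: e^(0.14·t) = 3038/164 = 18.524.
0.14·t = ln(18.524) = 2.9191, so t = 2.9191/0.14 = 20.851.

20.9 months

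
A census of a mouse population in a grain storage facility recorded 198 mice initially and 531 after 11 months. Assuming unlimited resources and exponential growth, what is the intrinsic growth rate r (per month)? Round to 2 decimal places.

From N(t) = N₀·e^(rt): e^(r·11) = 531/198 = 2.6818.
r·11 = ln(2.6818) = 0.98649, so r = 0.98649/11 = 0.089681.

0.09 per month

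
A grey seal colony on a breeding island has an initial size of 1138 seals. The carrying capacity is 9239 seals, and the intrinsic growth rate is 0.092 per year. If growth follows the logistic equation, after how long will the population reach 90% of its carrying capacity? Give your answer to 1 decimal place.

45.2 years

A = (K − N₀)/N₀ = (9239 − 1138)/1138 = 7.1186.
Solve 9239/(1 + 7.1186·e^(−0.092t)) = 8315.1: 1 + 7.1186·e^(−0.092t) = 1.1111, so e^(−0.092t) = 0.0156085.
−0.092·t = ln(0.0156085) = -4.1599, so t = 4.1599/0.092 = 45.217.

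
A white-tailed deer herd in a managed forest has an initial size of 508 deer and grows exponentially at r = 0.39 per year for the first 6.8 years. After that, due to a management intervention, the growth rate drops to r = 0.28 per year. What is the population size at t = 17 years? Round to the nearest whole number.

125302 deer

Phase 1: N(6.8) = 508·e^(0.39×6.8) = 508·e^2.652 = 7204.65.
Phase 2 runs for 17 − 6.8 = 10.2 years at r = 0.28.
N(17) = 7204.65·e^(0.28×10.2) = 7204.65·e^2.856 = 125302.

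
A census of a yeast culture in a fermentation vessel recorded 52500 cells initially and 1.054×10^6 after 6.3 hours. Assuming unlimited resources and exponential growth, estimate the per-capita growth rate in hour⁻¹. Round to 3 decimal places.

From N(t) = N₀·e^(rt): e^(r·6.3) = 1.054×10^6/52500 = 20.076.
r·6.3 = ln(20.076) = 2.9995, so r = 2.9995/6.3 = 0.47612.

0.476 per hour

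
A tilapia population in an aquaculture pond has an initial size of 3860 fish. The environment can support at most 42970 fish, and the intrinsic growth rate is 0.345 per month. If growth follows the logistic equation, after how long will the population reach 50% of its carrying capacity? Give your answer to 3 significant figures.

6.71 months

A = (K − N₀)/N₀ = (42970 − 3860)/3860 = 10.132.
Solve 42970/(1 + 10.132·e^(−0.345t)) = 21485: 1 + 10.132·e^(−0.345t) = 2, so e^(−0.345t) = 0.098696.
−0.345·t = ln(0.098696) = -2.3157, so t = 2.3157/0.345 = 6.7122.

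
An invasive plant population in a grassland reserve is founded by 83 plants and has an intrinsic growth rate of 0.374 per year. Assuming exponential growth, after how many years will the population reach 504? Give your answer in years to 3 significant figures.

Set N₀·e^(rt) = 504: e^(0.374·t) = 504/83 = 6.0723.
0.374·t = ln(6.0723) = 1.8037, so t = 1.8037/0.374 = 4.8228.

4.82 years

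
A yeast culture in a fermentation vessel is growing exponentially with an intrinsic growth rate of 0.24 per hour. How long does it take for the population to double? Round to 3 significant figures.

Doubling time t_d = ln(2)/r = 0.6931/0.24 = 2.8881.

2.89 hours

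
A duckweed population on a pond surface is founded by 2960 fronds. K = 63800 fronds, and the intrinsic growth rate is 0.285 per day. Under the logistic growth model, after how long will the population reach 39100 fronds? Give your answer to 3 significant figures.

A = (K − N₀)/N₀ = (63800 − 2960)/2960 = 20.554.
Solve 63800/(1 + 20.554·e^(−0.285t)) = 39100: 1 + 20.554·e^(−0.285t) = 1.6317, so e^(−0.285t) = 0.0307343.
−0.285·t = ln(0.0307343) = -3.4824, so t = 3.4824/0.285 = 12.219.

12.2 days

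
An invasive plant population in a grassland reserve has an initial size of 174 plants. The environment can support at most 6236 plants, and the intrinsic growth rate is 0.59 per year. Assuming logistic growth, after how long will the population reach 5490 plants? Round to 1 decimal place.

A = (K − N₀)/N₀ = (6236 − 174)/174 = 34.839.
Solve 6236/(1 + 34.839·e^(−0.59t)) = 5490: 1 + 34.839·e^(−0.59t) = 1.1359, so e^(−0.59t) = 0.00390032.
−0.59·t = ln(0.00390032) = -5.5467, so t = 5.5467/0.59 = 9.4012.

9.4 years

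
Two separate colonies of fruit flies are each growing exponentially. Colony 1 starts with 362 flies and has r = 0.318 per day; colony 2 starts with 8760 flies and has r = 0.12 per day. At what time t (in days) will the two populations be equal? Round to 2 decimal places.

16.09 days

Set 362·e^(0.318t) = 8760·e^(0.12t).
e^((0.318 − 0.12)t) = 8760/362 → e^(0.198·t) = 24.199.
0.198·t = ln(24.199) = 3.1863, so t = 3.1863/0.198 = 16.092.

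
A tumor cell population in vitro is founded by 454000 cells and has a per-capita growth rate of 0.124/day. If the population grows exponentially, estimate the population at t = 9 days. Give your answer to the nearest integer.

1385889 cells

N(t) = N₀·e^(rt) = 454000 × e^(0.124×9) = 454000 × e^1.116.
e^1.116 ≈ 3.0526, so N ≈ 454000 × 3.0526 = 1.385889×10^6.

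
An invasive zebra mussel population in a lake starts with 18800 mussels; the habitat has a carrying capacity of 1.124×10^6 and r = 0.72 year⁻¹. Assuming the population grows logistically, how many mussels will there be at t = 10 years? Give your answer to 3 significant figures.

A = (K − N₀)/N₀ = (1.124×10^6 − 18800)/18800 = 58.787.
N(t) = K/(1 + A·e^(−rt)) = 1.124×10^6/(1 + 58.787×e^(−0.72×10)).
e^(−7.2) = 0.00074659; denominator = 1 + 58.787×0.00074659 = 1.0439.
N = 1.124×10^6/1.0439 = 1.076742×10^6.

1080000 mussels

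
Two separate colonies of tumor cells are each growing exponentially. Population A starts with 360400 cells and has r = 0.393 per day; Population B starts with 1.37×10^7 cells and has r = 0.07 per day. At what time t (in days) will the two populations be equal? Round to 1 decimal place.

Set 360400·e^(0.393t) = 1.37×10^7·e^(0.07t).
e^((0.393 − 0.07)t) = 1.37×10^7/360400 → e^(0.323·t) = 38.013.
0.323·t = ln(38.013) = 3.6379, so t = 3.6379/0.323 = 11.263.

11.3 days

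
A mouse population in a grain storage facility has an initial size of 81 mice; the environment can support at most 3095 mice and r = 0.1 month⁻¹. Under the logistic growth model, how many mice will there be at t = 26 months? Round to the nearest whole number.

A = (K − N₀)/N₀ = (3095 − 81)/81 = 37.21.
N(t) = K/(1 + A·e^(−rt)) = 3095/(1 + 37.21×e^(−0.1×26)).
e^(−2.6) = 0.074274; denominator = 1 + 37.21×0.074274 = 3.7637.
N = 3095/3.7637 = 822.327.

822 mice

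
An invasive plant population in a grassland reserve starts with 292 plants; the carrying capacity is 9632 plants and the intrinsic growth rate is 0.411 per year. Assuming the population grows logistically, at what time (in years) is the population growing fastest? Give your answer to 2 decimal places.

8.43 years

Logistic growth is fastest at N = K/2 = 4816.
A = (K − N₀)/N₀ = 31.986. Set K/(1 + A·e^(−rt)) = K/2 → A·e^(−rt) = 1.
e^(−0.411t) = 1/31.986 = 0.0312634, so t = ln(31.986)/0.411 = 3.4653/0.411 = 8.4314.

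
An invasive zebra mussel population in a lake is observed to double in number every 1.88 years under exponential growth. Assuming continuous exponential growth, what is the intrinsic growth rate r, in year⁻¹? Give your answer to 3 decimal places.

r = ln(2)/t_d = 0.6931/1.88 = 0.3687.

0.369 per year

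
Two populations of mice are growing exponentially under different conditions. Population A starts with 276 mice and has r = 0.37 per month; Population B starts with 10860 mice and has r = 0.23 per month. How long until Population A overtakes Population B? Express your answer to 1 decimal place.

26.2 months

Set 276·e^(0.37t) = 10860·e^(0.23t).
e^((0.37 − 0.23)t) = 10860/276 → e^(0.14·t) = 39.348.
0.14·t = ln(39.348) = 3.6724, so t = 3.6724/0.14 = 26.232.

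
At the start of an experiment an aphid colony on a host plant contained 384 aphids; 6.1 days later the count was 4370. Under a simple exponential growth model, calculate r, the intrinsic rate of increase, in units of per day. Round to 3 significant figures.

0.399 per day

From N(t) = N₀·e^(rt): e^(r·6.1) = 4370/384 = 11.38.
r·6.1 = ln(11.38) = 2.4319, so r = 2.4319/6.1 = 0.39867.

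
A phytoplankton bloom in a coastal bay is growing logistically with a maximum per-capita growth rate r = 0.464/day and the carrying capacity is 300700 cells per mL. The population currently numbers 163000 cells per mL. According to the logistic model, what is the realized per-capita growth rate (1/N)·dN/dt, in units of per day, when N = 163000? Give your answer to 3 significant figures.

(1/N)·dN/dt = r(1 − N/K) = 0.464 × (1 − 163000/300700).
= 0.464 × 0.45793 = 0.21248.

0.212 per day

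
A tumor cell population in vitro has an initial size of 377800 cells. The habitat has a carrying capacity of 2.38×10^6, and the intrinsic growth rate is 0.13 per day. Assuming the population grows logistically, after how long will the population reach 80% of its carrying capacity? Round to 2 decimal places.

A = (K − N₀)/N₀ = (2.38×10^6 − 377800)/377800 = 5.2996.
Solve 2.38×10^6/(1 + 5.2996·e^(−0.13t)) = 1.904×10^6: 1 + 5.2996·e^(−0.13t) = 1.25, so e^(−0.13t) = 0.0471731.
−0.13·t = ln(0.0471731) = -3.0539, so t = 3.0539/0.13 = 23.492.

23.49 days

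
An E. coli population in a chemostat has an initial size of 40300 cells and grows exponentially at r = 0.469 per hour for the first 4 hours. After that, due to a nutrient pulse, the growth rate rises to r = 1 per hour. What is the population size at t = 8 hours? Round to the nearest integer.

Phase 1: N(4) = 40300·e^(0.469×4) = 40300·e^1.876 = 263052.
Phase 2 runs for 8 − 4 = 4 hours at r = 1.
N(8) = 263052·e^(1×4) = 263052·e^4 = 1.436215×10^7.

14362149 cells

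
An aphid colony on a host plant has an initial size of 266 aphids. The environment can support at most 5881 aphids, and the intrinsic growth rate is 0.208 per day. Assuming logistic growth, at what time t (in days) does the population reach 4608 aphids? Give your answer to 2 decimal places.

20.85 days

A = (K − N₀)/N₀ = (5881 − 266)/266 = 21.109.
Solve 5881/(1 + 21.109·e^(−0.208t)) = 4608: 1 + 21.109·e^(−0.208t) = 1.2763, so e^(−0.208t) = 0.0130872.
−0.208·t = ln(0.0130872) = -4.3361, so t = 4.3361/0.208 = 20.847.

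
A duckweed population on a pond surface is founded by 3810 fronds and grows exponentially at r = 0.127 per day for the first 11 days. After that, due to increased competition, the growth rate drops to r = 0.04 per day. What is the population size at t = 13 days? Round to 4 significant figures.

16690 fronds

Phase 1: N(11) = 3810·e^(0.127×11) = 3810·e^1.397 = 15404.
Phase 2 runs for 13 − 11 = 2 days at r = 0.04.
N(13) = 15404·e^(0.04×2) = 15404·e^0.08 = 16687.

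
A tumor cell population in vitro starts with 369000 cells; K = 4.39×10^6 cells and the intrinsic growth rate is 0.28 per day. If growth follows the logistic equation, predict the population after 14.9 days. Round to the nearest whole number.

A = (K − N₀)/N₀ = (4.39×10^6 − 369000)/369000 = 10.897.
N(t) = K/(1 + A·e^(−rt)) = 4.39×10^6/(1 + 10.897×e^(−0.28×14.9)).
e^(−4.172) = 0.015421; denominator = 1 + 10.897×0.015421 = 1.168.
N = 4.39×10^6/1.168 = 3.75841×10^6.

3758410 cells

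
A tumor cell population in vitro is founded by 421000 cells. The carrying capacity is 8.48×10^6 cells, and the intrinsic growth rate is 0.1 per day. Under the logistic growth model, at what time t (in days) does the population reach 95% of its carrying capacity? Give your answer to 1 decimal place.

59.0 days

A = (K − N₀)/N₀ = (8.48×10^6 − 421000)/421000 = 19.143.
Solve 8.48×10^6/(1 + 19.143·e^(−0.1t)) = 8.056×10^6: 1 + 19.143·e^(−0.1t) = 1.0526, so e^(−0.1t) = 0.00274946.
−0.1·t = ln(0.00274946) = -5.8964, so t = 5.8964/0.1 = 58.964.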